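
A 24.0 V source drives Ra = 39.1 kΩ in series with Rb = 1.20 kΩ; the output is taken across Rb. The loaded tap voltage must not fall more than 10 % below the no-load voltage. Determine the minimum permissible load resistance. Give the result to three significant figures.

Output resistance R_th = Ra‖Rb = (39.1 × 1.20)/40.30 = 1.164 kΩ.
The fractional drop is R_th/(R_th + R_L); requiring this ≤ 0.100 gives R_L ≥ R_th(1/0.100 − 1) = 1.164 × 9.000 = 10.5 kΩ.

R_L(min) ≈ 10.5 kΩ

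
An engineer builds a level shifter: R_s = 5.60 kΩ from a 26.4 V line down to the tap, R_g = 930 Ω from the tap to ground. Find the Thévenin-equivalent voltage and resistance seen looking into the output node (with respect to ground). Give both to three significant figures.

V_th = 3.76 V, R_th = 798 Ω

V_th is the open-circuit tap voltage: 26.4 × 930/(5600 + 930) = 3.76 V.
With the supply zeroed, R_s and R_g appear in parallel from the tap: R_th = R_s‖R_g = (5600 × 930)/6530 = 798 Ω.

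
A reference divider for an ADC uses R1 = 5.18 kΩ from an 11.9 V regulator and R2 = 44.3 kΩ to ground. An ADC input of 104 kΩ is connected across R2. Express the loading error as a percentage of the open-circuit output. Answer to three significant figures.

The divider's output (Thévenin) resistance is R1‖R2 = 4.638 kΩ.
Fractional drop under load = R_th/(R_th + R_L) = 4.638 / (4.638 + 104) = 0.04269.
So the output falls by 4.27 %.

4.27 %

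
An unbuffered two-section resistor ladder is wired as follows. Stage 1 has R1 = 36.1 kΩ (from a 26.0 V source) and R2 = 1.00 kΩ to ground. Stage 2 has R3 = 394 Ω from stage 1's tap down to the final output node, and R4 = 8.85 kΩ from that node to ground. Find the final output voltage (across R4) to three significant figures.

V_out ≈ 0.607 V

Stage 2 presents R3+R4 = 9244 Ω as a load on stage 1's tap.
Stage 1's lower leg becomes R2‖(R3+R4) = 902.4 Ω, so V_mid = 26.0 × 902.4/37000 = 0.6341 V.
Stage 2 is itself unloaded: V_out = V_mid × R4/(R3+R4) = 0.6341 × 8850/9244 = 0.607 V.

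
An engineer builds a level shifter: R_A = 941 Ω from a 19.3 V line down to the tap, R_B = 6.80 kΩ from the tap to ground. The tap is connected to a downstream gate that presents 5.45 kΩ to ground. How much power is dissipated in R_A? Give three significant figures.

Total resistance from the source is R_A + (R_B‖R_L) = 3966 Ω, so I = 19.3/3966 Ω = 4.866 mA.
P = I²·R_A = (4.866 mA)² × 941 Ω = 22.3 mW.

P ≈ 22.3 mW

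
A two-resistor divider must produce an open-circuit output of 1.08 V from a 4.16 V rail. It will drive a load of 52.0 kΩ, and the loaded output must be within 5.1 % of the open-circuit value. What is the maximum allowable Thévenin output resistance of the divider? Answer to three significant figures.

Loading drop = R_th/(R_th + R_L) ≤ 0.0510, so R_th ≤ R_L · ε/(1−ε) = 52.0 kΩ × 0.0510/0.9490 = 2.79 kΩ.
(Any R1, R2 with R2/(R1+R2) = 0.260 and R1‖R2 ≤ 2.79 kΩ will meet the spec.)

R_th ≤ 2.79 kΩ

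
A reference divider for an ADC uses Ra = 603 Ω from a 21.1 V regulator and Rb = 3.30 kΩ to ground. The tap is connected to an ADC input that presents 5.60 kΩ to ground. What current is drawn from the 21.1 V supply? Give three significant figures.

Rb‖R_L = 2076 Ω, so the source sees Ra + Rb‖R_L = 2679 Ω.
I = 21.1 V / 2679 Ω = 7.87 mA.

I ≈ 7.87 mA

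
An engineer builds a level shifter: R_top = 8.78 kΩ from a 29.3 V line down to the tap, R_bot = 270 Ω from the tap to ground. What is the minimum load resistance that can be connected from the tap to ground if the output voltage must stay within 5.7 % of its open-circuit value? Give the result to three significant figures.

Output resistance R_th = R_top‖R_bot = (8780 × 270)/9050 = 261.9 Ω.
The fractional drop is R_th/(R_th + R_L); requiring this ≤ 0.0570 gives R_L ≥ R_th(1/0.0570 − 1) = 261.9 × 16.54 = 4.33 kΩ.

R_L(min) ≈ 4.33 kΩ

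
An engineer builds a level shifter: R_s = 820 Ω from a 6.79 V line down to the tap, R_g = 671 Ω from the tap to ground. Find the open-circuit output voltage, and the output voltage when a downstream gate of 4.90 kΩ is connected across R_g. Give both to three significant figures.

Open-circuit: V = 6.79 × 671/(820 + 671) = 3.06 V.
With the load, R_g becomes R_g‖R_L = 590.2 Ω, so V = 6.79 × 590.2/1410 = 2.84 V.

Unloaded: 3.06 V; loaded: 2.84 V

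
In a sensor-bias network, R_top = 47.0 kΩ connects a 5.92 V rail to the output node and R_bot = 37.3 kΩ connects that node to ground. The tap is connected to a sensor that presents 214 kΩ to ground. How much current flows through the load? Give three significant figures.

R_bot‖R_L = 31.76 kΩ; V_out = 5.92 × 31.76/78.76 = 2.387 V.
I_L = V_out / R_L = 2.387 / 214 kΩ = 0.0112 mA.

I_L ≈ 0.0112 mA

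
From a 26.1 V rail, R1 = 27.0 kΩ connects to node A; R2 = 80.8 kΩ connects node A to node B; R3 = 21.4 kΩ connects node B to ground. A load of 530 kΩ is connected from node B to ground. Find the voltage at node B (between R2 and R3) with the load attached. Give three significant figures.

V ≈ 4.18 V

At node B, R3 is in parallel with the load: R3‖R_L = 20.57 kΩ.
Below node A the resistance is R2 + (R3‖R_L) = 101.4 kΩ, so V_A = 26.1 × 101.4/128.4 = 20.61 V.
Then V_B = V_A × (R3‖R_L)/(R2 + R3‖R_L) = 20.61 × 20.57/101.4 = 4.18 V.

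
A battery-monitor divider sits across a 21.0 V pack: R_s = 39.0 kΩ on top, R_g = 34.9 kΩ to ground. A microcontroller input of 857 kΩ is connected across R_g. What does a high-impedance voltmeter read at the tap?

The load sits in parallel with R_g: R_g‖R_L = (34.9 × 857) / (34.9 + 857) = 33.53 kΩ.
V_out = 21.0 × 33.53 / (39.0 + 33.53) = 21.0 × 33.53/72.53 = 9.71 V.

V_out ≈ 9.71 V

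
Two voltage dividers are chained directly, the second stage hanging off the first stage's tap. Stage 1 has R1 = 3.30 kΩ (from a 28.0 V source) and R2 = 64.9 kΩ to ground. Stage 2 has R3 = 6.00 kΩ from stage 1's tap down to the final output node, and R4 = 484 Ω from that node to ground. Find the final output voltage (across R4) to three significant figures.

V_out ≈ 1.34 V

Stage 2 presents R3+R4 = 6484 Ω as a load on stage 1's tap.
Stage 1's lower leg becomes R2‖(R3+R4) = 5895 Ω, so V_mid = 28.0 × 5895/9195 = 17.95 V.
Stage 2 is itself unloaded: V_out = V_mid × R4/(R3+R4) = 17.95 × 484/6484 = 1.34 V.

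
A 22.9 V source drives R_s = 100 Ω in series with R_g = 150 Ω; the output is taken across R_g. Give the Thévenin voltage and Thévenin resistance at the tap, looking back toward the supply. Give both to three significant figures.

V_th = 13.7 V, R_th = 60.0 Ω

V_th is the open-circuit tap voltage: 22.9 × 150/(100 + 150) = 13.7 V.
With the supply zeroed, R_s and R_g appear in parallel from the tap: R_th = R_s‖R_g = (100 × 150)/250.0 = 60.0 Ω.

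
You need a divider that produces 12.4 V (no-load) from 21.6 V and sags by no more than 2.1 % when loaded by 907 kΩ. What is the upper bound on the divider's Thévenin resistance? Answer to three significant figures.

Loading drop = R_th/(R_th + R_L) ≤ 0.0210, so R_th ≤ R_L · ε/(1−ε) = 907 kΩ × 0.0210/0.9790 = 19.5 kΩ.

R_th ≤ 19.5 kΩ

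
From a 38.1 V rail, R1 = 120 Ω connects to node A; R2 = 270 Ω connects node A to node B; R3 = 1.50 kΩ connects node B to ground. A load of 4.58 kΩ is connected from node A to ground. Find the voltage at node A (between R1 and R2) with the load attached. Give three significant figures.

V ≈ 34.8 V

Below node A the series string R2+R3 = 1770 Ω sits in parallel with the 4580 Ω load: 1277 Ω.
V_A = 38.1 × 1277/(120 + 1277) = 34.8 V.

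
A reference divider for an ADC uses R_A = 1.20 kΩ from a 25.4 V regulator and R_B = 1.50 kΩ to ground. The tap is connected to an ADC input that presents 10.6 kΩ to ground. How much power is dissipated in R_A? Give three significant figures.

Total resistance from the source is R_A + (R_B‖R_L) = 2.514 kΩ, so I = 25.4/2.514 kΩ = 10.10 mA.
P = I²·R_A = (10.10 mA)² × 1.20 kΩ = 122 mW.

P ≈ 122 mW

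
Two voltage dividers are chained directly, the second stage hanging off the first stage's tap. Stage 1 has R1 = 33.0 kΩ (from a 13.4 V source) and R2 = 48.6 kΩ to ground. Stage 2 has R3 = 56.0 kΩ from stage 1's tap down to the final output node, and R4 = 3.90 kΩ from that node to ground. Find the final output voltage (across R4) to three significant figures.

V_out ≈ 0.391 V

Stage 2 presents R3+R4 = 59.90 kΩ as a load on stage 1's tap.
Stage 1's lower leg becomes R2‖(R3+R4) = 26.83 kΩ, so V_mid = 13.4 × 26.83/59.83 = 6.009 V.
Stage 2 is itself unloaded: V_out = V_mid × R4/(R3+R4) = 6.009 × 3.90/59.90 = 0.391 V.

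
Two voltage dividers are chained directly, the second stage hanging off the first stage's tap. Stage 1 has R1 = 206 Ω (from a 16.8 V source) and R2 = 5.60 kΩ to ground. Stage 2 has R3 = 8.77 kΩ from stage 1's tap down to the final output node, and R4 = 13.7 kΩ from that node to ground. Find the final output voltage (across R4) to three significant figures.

V_out ≈ 9.79 V

Stage 2 presents R3+R4 = 22470 Ω as a load on stage 1's tap.
Stage 1's lower leg becomes R2‖(R3+R4) = 4483 Ω, so V_mid = 16.8 × 4483/4689 = 16.06 V.
Stage 2 is itself unloaded: V_out = V_mid × R4/(R3+R4) = 16.06 × 13700/22470 = 9.79 V.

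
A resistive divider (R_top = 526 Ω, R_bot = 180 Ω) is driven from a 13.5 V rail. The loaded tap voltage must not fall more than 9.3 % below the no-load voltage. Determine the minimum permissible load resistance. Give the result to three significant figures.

R_L(min) ≈ 1.31 kΩ

Output resistance R_th = R_top‖R_bot = (526 × 180)/706.0 = 134.1 Ω.
The fractional drop is R_th/(R_th + R_L); requiring this ≤ 0.0930 gives R_L ≥ R_th(1/0.0930 − 1) = 134.1 × 9.753 = 1.31 kΩ.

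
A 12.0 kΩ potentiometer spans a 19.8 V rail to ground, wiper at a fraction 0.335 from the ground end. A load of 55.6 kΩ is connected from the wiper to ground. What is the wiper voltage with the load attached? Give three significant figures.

V ≈ 6.33 V

The wiper splits the pot into (1−α)R = 7.980 kΩ above and αR = 4.020 kΩ below.
Lower section ‖ load = 3.749 kΩ.
V_wiper = 19.8 × 3.749/(7.980 + 3.749) = 6.33 V.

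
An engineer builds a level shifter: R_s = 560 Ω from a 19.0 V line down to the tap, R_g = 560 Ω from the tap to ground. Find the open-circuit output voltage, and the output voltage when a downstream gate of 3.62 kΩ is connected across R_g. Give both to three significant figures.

Unloaded: 9.50 V; loaded: 8.82 V

Open-circuit: V = 19.0 × 560/(560 + 560) = 9.50 V.
With the load, R_g becomes R_g‖R_L = 485.0 Ω, so V = 19.0 × 485.0/1045 = 8.82 V.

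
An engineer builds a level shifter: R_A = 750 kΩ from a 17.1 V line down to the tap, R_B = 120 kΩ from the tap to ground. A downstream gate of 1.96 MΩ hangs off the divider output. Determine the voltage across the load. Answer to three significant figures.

V_out ≈ 2.24 V

The load sits in parallel with R_B: R_B‖R_L = (120 × 1960) / (120 + 1960) = 113.1 kΩ.
V_out = 17.1 × 113.1 / (750 + 113.1) = 17.1 × 113.1/863.1 = 2.24 V.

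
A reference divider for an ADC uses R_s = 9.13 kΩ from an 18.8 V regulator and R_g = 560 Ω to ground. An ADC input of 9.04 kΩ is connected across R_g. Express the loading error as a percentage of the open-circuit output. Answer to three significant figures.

The divider's output (Thévenin) resistance is R_s‖R_g = 527.6 Ω.
Fractional drop under load = R_th/(R_th + R_L) = 527.6 / (527.6 + 9040) = 0.05515.
So the output falls by 5.51 %.

5.51 %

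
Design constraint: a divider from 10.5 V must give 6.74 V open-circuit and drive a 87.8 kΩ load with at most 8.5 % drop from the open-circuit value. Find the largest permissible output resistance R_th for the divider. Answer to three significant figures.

Loading drop = R_th/(R_th + R_L) ≤ 0.0850, so R_th ≤ R_L · ε/(1−ε) = 87.8 kΩ × 0.0850/0.9150 = 8.16 kΩ.

R_th ≤ 8.16 kΩ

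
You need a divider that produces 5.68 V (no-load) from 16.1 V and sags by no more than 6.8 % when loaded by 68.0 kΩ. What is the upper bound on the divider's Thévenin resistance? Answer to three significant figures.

R_th ≤ 4.96 kΩ

Loading drop = R_th/(R_th + R_L) ≤ 0.0680, so R_th ≤ R_L · ε/(1−ε) = 68.0 kΩ × 0.0680/0.9320 = 4.96 kΩ.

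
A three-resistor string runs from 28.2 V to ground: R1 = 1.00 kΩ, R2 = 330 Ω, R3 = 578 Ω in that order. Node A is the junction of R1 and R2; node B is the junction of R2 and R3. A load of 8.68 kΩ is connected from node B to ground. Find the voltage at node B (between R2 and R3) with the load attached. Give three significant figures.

At node B, R3 is in parallel with the load: R3‖R_L = 541.9 Ω.
Below node A the resistance is R2 + (R3‖R_L) = 871.9 Ω, so V_A = 28.2 × 871.9/1872 = 13.14 V.
Then V_B = V_A × (R3‖R_L)/(R2 + R3‖R_L) = 13.14 × 541.9/871.9 = 8.16 V.

V ≈ 8.16 V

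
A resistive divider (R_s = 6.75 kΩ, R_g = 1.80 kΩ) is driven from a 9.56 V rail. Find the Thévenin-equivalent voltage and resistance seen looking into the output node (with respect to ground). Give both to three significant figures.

V_th = 2.01 V, R_th = 1.42 kΩ

V_th is the open-circuit tap voltage: 9.56 × 1.80/(6.75 + 1.80) = 2.01 V.
With the supply zeroed, R_s and R_g appear in parallel from the tap: R_th = R_s‖R_g = (6.75 × 1.80)/8.550 = 1.42 kΩ.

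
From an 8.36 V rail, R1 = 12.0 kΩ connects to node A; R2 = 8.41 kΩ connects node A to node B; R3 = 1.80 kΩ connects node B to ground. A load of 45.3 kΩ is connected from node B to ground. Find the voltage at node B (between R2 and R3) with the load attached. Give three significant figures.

V ≈ 0.654 V

At node B, R3 is in parallel with the load: R3‖R_L = 1.731 kΩ.
Below node A the resistance is R2 + (R3‖R_L) = 10.14 kΩ, so V_A = 8.36 × 10.14/22.14 = 3.829 V.
Then V_B = V_A × (R3‖R_L)/(R2 + R3‖R_L) = 3.829 × 1.731/10.14 = 0.654 V.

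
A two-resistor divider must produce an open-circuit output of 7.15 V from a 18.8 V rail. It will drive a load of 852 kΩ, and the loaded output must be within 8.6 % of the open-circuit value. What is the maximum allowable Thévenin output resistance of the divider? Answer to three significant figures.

R_th ≤ 80.2 kΩ

Loading drop = R_th/(R_th + R_L) ≤ 0.0860, so R_th ≤ R_L · ε/(1−ε) = 852 kΩ × 0.0860/0.9140 = 80.2 kΩ.
(Any R1, R2 with R2/(R1+R2) = 0.380 and R1‖R2 ≤ 80.2 kΩ will meet the spec.)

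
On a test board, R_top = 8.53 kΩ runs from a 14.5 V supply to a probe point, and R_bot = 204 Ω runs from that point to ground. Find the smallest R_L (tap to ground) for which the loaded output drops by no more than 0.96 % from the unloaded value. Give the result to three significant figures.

R_L(min) ≈ 20.6 kΩ

Output resistance R_th = R_top‖R_bot = (8530 × 204)/8734 = 199.2 Ω.
The fractional drop is R_th/(R_th + R_L); requiring this ≤ 0.00960 gives R_L ≥ R_th(1/0.00960 − 1) = 199.2 × 103.2 = 20.6 kΩ.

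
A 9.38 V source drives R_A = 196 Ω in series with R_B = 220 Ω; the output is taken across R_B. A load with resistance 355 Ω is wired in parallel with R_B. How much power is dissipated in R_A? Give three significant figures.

P ≈ 157 mW

Total resistance from the source is R_A + (R_B‖R_L) = 331.8 Ω, so I = 9.38/331.8 Ω = 28.27 mA.
P = I²·R_A = (28.27 mA)² × 196 Ω = 157 mW.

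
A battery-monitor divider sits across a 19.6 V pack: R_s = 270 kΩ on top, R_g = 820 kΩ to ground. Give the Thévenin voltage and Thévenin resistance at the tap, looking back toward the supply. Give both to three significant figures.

V_th is the open-circuit tap voltage: 19.6 × 820/(270 + 820) = 14.7 V.
With the supply zeroed, R_s and R_g appear in parallel from the tap: R_th = R_s‖R_g = (270 × 820)/1090 = 203 kΩ.

V_th = 14.7 V, R_th = 203 kΩ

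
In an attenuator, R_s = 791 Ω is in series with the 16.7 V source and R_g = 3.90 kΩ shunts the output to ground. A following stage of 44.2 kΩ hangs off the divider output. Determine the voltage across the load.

V_out ≈ 13.7 V

The load sits in parallel with R_g: R_g‖R_L = (3900 × 44200) / (3900 + 44200) = 3584 Ω.
V_out = 16.7 × 3584 / (791 + 3584) = 16.7 × 3584/4375 = 13.7 V.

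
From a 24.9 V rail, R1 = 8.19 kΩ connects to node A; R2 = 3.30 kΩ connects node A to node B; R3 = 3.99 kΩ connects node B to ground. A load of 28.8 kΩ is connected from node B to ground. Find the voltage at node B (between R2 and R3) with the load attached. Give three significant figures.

At node B, R3 is in parallel with the load: R3‖R_L = 3.504 kΩ.
Below node A the resistance is R2 + (R3‖R_L) = 6.804 kΩ, so V_A = 24.9 × 6.804/14.99 = 11.30 V.
Then V_B = V_A × (R3‖R_L)/(R2 + R3‖R_L) = 11.30 × 3.504/6.804 = 5.82 V.

V ≈ 5.82 V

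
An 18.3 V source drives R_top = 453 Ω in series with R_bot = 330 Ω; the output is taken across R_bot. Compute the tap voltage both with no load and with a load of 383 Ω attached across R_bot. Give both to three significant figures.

Open-circuit: V = 18.3 × 330/(453 + 330) = 7.71 V.
With the load, R_bot becomes R_bot‖R_L = 177.3 Ω, so V = 18.3 × 177.3/630.3 = 5.15 V.

Unloaded: 7.71 V; loaded: 5.15 V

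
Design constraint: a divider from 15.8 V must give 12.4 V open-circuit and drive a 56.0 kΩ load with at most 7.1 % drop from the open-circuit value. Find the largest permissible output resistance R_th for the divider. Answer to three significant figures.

Loading drop = R_th/(R_th + R_L) ≤ 0.0710, so R_th ≤ R_L · ε/(1−ε) = 56.0 kΩ × 0.0710/0.9290 = 4.28 kΩ.

R_th ≤ 4.28 kΩ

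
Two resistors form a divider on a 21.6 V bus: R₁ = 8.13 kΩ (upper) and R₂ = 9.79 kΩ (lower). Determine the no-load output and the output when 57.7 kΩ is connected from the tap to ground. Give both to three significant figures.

Open-circuit: V = 21.6 × 9.79/(8.13 + 9.79) = 11.8 V.
With the load, R₂ becomes R₂‖R_L = 8.370 kΩ, so V = 21.6 × 8.370/16.50 = 11.0 V.

Unloaded: 11.8 V; loaded: 11.0 V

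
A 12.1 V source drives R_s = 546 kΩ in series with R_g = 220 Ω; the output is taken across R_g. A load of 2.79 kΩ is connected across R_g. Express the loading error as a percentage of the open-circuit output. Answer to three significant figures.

The divider's output (Thévenin) resistance is R_s‖R_g = 219.9 Ω.
Fractional drop under load = R_th/(R_th + R_L) = 219.9 / (219.9 + 2790) = 0.07306.
So the output falls by 7.31 %.

7.31 %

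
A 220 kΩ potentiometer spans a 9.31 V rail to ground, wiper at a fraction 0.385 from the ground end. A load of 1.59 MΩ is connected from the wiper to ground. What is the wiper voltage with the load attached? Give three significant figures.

The wiper splits the pot into (1−α)R = 135.3 kΩ above and αR = 84.70 kΩ below.
Lower section ‖ load = 80.42 kΩ.
V_wiper = 9.31 × 80.42/(135.3 + 80.42) = 3.47 V.

V ≈ 3.47 V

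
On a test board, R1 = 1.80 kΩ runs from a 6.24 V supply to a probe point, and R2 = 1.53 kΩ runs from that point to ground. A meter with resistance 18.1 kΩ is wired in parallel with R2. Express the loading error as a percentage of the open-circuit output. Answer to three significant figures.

4.37 %

The divider's output (Thévenin) resistance is R1‖R2 = 0.8270 kΩ.
Fractional drop under load = R_th/(R_th + R_L) = 0.8270 / (0.8270 + 18.1) = 0.04370.
So the output falls by 4.37 %.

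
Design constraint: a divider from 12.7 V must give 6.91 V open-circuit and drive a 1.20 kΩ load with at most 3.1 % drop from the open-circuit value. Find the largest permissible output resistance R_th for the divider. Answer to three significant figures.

R_th ≤ 38.4 Ω

Loading drop = R_th/(R_th + R_L) ≤ 0.0310, so R_th ≤ R_L · ε/(1−ε) = 1.20 kΩ × 0.0310/0.9690 = 38.4 Ω.
(Any R1, R2 with R2/(R1+R2) = 0.544 and R1‖R2 ≤ 38.4 Ω will meet the spec.)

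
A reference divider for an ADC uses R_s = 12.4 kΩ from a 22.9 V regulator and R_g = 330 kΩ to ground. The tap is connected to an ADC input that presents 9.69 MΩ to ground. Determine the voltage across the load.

The load sits in parallel with R_g: R_g‖R_L = (330 × 9690) / (330 + 9690) = 319.1 kΩ.
V_out = 22.9 × 319.1 / (12.4 + 319.1) = 22.9 × 319.1/331.5 = 22.0 V.

V_out ≈ 22.0 V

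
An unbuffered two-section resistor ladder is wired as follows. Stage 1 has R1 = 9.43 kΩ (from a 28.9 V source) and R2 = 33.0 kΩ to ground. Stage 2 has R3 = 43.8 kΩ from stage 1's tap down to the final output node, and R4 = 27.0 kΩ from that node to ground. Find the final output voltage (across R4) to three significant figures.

Stage 2 presents R3+R4 = 70.80 kΩ as a load on stage 1's tap.
Stage 1's lower leg becomes R2‖(R3+R4) = 22.51 kΩ, so V_mid = 28.9 × 22.51/31.94 = 20.37 V.
Stage 2 is itself unloaded: V_out = V_mid × R4/(R3+R4) = 20.37 × 27.0/70.80 = 7.77 V.

V_out ≈ 7.77 V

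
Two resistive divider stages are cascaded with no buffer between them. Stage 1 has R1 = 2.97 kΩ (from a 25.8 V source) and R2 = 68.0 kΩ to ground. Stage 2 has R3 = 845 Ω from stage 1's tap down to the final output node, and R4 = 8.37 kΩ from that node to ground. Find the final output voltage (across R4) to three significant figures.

V_out ≈ 17.2 V

Stage 2 presents R3+R4 = 9215 Ω as a load on stage 1's tap.
Stage 1's lower leg becomes R2‖(R3+R4) = 8115 Ω, so V_mid = 25.8 × 8115/11090 = 18.89 V.
Stage 2 is itself unloaded: V_out = V_mid × R4/(R3+R4) = 18.89 × 8370/9215 = 17.2 V.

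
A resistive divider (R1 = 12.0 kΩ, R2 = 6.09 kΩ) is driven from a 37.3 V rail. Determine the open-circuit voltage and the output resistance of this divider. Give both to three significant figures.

V_th = 12.6 V, R_th = 4.04 kΩ

V_th is the open-circuit tap voltage: 37.3 × 6.09/(12.0 + 6.09) = 12.6 V.
With the supply zeroed, R1 and R2 appear in parallel from the tap: R_th = R1‖R2 = (12.0 × 6.09)/18.09 = 4.04 kΩ.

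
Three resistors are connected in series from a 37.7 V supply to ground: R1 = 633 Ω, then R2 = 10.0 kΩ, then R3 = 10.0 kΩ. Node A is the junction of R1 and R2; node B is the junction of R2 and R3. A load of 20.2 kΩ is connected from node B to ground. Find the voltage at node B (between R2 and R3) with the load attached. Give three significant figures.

V ≈ 14.6 V

At node B, R3 is in parallel with the load: R3‖R_L = 6689 Ω.
Below node A the resistance is R2 + (R3‖R_L) = 16690 Ω, so V_A = 37.7 × 16690/17320 = 36.32 V.
Then V_B = V_A × (R3‖R_L)/(R2 + R3‖R_L) = 36.32 × 6689/16690 = 14.6 V.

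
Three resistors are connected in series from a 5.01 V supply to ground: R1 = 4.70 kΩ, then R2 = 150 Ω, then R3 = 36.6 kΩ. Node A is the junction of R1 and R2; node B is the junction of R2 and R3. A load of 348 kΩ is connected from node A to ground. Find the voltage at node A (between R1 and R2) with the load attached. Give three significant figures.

V ≈ 4.39 V

Below node A the series string R2+R3 = 36750 Ω sits in parallel with the 348000 Ω load: 33240 Ω.
V_A = 5.01 × 33240/(4700 + 33240) = 4.39 V.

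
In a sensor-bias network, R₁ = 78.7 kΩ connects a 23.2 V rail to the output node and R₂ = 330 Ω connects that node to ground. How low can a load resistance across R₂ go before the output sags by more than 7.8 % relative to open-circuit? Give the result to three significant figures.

R_L(min) ≈ 3.88 kΩ

Output resistance R_th = R₁‖R₂ = (78700 × 330)/79030 = 328.6 Ω.
The fractional drop is R_th/(R_th + R_L); requiring this ≤ 0.0780 gives R_L ≥ R_th(1/0.0780 − 1) = 328.6 × 11.82 = 3.88 kΩ.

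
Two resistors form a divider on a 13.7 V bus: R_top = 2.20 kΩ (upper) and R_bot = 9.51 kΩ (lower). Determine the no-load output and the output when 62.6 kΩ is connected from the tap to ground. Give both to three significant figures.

Unloaded: 11.1 V; loaded: 10.8 V

Open-circuit: V = 13.7 × 9.51/(2.20 + 9.51) = 11.1 V.
With the load, R_bot becomes R_bot‖R_L = 8.256 kΩ, so V = 13.7 × 8.256/10.46 = 10.8 V.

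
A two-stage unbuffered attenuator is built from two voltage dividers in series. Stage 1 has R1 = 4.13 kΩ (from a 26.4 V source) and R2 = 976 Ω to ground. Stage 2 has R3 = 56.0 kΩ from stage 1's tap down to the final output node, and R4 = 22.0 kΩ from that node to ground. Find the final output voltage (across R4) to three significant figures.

V_out ≈ 1.41 V

Stage 2 presents R3+R4 = 78000 Ω as a load on stage 1's tap.
Stage 1's lower leg becomes R2‖(R3+R4) = 963.9 Ω, so V_mid = 26.4 × 963.9/5094 = 4.996 V.
Stage 2 is itself unloaded: V_out = V_mid × R4/(R3+R4) = 4.996 × 22000/78000 = 1.41 V.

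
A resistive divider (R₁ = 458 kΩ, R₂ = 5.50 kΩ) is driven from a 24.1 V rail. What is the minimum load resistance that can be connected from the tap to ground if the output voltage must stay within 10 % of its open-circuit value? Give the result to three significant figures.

Output resistance R_th = R₁‖R₂ = (458 × 5.50)/463.5 = 5.435 kΩ.
The fractional drop is R_th/(R_th + R_L); requiring this ≤ 0.100 gives R_L ≥ R_th(1/0.100 − 1) = 5.435 × 9.000 = 48.9 kΩ.

R_L(min) ≈ 48.9 kΩ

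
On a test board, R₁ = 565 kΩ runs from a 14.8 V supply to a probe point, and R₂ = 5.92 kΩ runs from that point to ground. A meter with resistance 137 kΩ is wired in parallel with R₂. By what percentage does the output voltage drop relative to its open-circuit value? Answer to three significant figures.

The divider's output (Thévenin) resistance is R₁‖R₂ = 5.859 kΩ.
Fractional drop under load = R_th/(R_th + R_L) = 5.859 / (5.859 + 137) = 0.04101.
So the output falls by 4.10 %.

4.10 %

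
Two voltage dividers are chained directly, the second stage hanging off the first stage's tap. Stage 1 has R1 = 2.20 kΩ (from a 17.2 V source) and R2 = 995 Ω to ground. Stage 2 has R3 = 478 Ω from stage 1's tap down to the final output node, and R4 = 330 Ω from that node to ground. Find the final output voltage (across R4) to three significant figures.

V_out ≈ 1.18 V

Stage 2 presents R3+R4 = 808.0 Ω as a load on stage 1's tap.
Stage 1's lower leg becomes R2‖(R3+R4) = 445.9 Ω, so V_mid = 17.2 × 445.9/2646 = 2.899 V.
Stage 2 is itself unloaded: V_out = V_mid × R4/(R3+R4) = 2.899 × 330/808.0 = 1.18 V.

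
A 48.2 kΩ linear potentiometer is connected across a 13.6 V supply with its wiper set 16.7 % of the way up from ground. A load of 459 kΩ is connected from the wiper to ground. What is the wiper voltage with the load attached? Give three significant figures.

The wiper splits the pot into (1−α)R = 40.15 kΩ above and αR = 8.049 kΩ below.
Lower section ‖ load = 7.911 kΩ.
V_wiper = 13.6 × 7.911/(40.15 + 7.911) = 2.24 V.

V ≈ 2.24 V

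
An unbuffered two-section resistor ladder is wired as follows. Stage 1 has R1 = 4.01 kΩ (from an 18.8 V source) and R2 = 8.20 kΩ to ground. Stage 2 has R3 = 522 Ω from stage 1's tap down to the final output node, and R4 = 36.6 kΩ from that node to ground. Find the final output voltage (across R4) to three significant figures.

V_out ≈ 11.6 V

Stage 2 presents R3+R4 = 37120 Ω as a load on stage 1's tap.
Stage 1's lower leg becomes R2‖(R3+R4) = 6716 Ω, so V_mid = 18.8 × 6716/10730 = 11.77 V.
Stage 2 is itself unloaded: V_out = V_mid × R4/(R3+R4) = 11.77 × 36600/37120 = 11.6 V.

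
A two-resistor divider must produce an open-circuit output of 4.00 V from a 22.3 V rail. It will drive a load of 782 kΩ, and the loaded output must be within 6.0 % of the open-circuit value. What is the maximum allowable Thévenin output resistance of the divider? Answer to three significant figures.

Loading drop = R_th/(R_th + R_L) ≤ 0.0600, so R_th ≤ R_L · ε/(1−ε) = 782 kΩ × 0.0600/0.9400 = 49.9 kΩ.

R_th ≤ 49.9 kΩ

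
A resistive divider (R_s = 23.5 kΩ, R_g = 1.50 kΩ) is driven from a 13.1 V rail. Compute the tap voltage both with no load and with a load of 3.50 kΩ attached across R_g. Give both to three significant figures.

Unloaded: 0.786 V; loaded: 0.560 V

Open-circuit: V = 13.1 × 1.50/(23.5 + 1.50) = 0.786 V.
With the load, R_g becomes R_g‖R_L = 1.050 kΩ, so V = 13.1 × 1.050/24.55 = 0.560 V.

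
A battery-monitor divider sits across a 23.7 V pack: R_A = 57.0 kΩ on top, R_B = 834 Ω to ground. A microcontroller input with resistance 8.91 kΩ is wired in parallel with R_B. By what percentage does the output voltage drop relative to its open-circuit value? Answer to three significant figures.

8.45 %

The divider's output (Thévenin) resistance is R_A‖R_B = 822.0 Ω.
Fractional drop under load = R_th/(R_th + R_L) = 822.0 / (822.0 + 8910) = 0.08446.
So the output falls by 8.45 %.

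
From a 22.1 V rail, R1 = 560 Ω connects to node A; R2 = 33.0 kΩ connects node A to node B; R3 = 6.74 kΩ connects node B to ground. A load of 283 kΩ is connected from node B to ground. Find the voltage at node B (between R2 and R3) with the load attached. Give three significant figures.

V ≈ 3.62 V

At node B, R3 is in parallel with the load: R3‖R_L = 6583 Ω.
Below node A the resistance is R2 + (R3‖R_L) = 39580 Ω, so V_A = 22.1 × 39580/40140 = 21.79 V.
Then V_B = V_A × (R3‖R_L)/(R2 + R3‖R_L) = 21.79 × 6583/39580 = 3.62 V.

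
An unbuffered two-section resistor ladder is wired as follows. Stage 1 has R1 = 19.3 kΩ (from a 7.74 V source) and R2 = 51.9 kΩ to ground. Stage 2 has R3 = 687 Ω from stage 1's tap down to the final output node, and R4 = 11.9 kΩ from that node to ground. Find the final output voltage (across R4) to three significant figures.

V_out ≈ 2.52 V

Stage 2 presents R3+R4 = 12590 Ω as a load on stage 1's tap.
Stage 1's lower leg becomes R2‖(R3+R4) = 10130 Ω, so V_mid = 7.74 × 10130/29430 = 2.664 V.
Stage 2 is itself unloaded: V_out = V_mid × R4/(R3+R4) = 2.664 × 11900/12590 = 2.52 V.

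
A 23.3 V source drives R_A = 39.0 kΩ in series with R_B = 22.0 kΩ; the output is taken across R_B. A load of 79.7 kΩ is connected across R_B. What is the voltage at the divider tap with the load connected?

The load sits in parallel with R_B: R_B‖R_L = (22.0 × 79.7) / (22.0 + 79.7) = 17.24 kΩ.
V_out = 23.3 × 17.24 / (39.0 + 17.24) = 23.3 × 17.24/56.24 = 7.14 V.
(Unloaded it would have been 8.40 V.)

V_out ≈ 7.14 V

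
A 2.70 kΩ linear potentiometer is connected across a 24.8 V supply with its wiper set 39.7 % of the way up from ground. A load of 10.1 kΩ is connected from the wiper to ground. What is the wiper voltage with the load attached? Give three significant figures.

The wiper splits the pot into (1−α)R = 1.628 kΩ above and αR = 1.072 kΩ below.
Lower section ‖ load = 0.9691 kΩ.
V_wiper = 24.8 × 0.9691/(1.628 + 0.9691) = 9.25 V.

V ≈ 9.25 V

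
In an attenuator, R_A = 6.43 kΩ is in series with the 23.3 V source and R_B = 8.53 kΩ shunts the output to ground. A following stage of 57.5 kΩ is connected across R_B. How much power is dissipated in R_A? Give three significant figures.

Total resistance from the source is R_A + (R_B‖R_L) = 13.86 kΩ, so I = 23.3/13.86 kΩ = 1.681 mA.
P = I²·R_A = (1.681 mA)² × 6.43 kΩ = 18.2 mW.

P ≈ 18.2 mW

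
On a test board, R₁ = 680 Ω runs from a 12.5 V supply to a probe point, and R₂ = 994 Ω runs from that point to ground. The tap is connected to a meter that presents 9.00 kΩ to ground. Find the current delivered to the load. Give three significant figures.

R₂‖R_L = 895.1 Ω; V_out = 12.5 × 895.1/1575 = 7.104 V.
I_L = V_out / R_L = 7.104 / 9.00 kΩ = 0.789 mA.

I_L ≈ 0.789 mA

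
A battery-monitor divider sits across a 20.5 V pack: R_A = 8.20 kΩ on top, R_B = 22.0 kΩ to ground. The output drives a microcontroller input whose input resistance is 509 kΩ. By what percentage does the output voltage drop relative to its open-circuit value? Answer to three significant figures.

The divider's output (Thévenin) resistance is R_A‖R_B = 5.974 kΩ.
Fractional drop under load = R_th/(R_th + R_L) = 5.974 / (5.974 + 509) = 0.01160.
So the output falls by 1.16 %.

1.16 %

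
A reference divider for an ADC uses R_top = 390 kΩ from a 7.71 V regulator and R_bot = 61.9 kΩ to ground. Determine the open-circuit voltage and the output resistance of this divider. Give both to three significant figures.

V_th = 1.06 V, R_th = 53.4 kΩ

V_th is the open-circuit tap voltage: 7.71 × 61.9/(390 + 61.9) = 1.06 V.
With the supply zeroed, R_top and R_bot appear in parallel from the tap: R_th = R_top‖R_bot = (390 × 61.9)/451.9 = 53.4 kΩ.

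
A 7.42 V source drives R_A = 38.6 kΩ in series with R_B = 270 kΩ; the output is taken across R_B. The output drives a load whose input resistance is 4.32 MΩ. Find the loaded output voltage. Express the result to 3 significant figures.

The load sits in parallel with R_B: R_B‖R_L = (270 × 4320) / (270 + 4320) = 254.1 kΩ.
V_out = 7.42 × 254.1 / (38.6 + 254.1) = 7.42 × 254.1/292.7 = 6.44 V.
(Unloaded it would have been 6.49 V.)

V_out ≈ 6.44 V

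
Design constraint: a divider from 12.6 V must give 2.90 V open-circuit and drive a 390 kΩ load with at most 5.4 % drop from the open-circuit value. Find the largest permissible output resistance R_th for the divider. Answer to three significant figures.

R_th ≤ 22.3 kΩ

Loading drop = R_th/(R_th + R_L) ≤ 0.0540, so R_th ≤ R_L · ε/(1−ε) = 390 kΩ × 0.0540/0.9460 = 22.3 kΩ.
(Any R1, R2 with R2/(R1+R2) = 0.230 and R1‖R2 ≤ 22.3 kΩ will meet the spec.)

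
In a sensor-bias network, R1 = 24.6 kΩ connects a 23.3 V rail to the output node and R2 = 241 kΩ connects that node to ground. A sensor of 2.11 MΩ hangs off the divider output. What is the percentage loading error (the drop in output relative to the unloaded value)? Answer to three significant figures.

1.05 %

The divider's output (Thévenin) resistance is R1‖R2 = 22.32 kΩ.
Fractional drop under load = R_th/(R_th + R_L) = 22.32 / (22.32 + 2110) = 0.01047.
So the output falls by 1.05 %.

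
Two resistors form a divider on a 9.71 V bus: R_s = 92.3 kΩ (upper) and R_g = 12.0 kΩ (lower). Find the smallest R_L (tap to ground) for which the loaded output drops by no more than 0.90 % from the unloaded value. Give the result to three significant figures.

Output resistance R_th = R_s‖R_g = (92.3 × 12.0)/104.3 = 10.62 kΩ.
The fractional drop is R_th/(R_th + R_L); requiring this ≤ 0.00900 gives R_L ≥ R_th(1/0.00900 − 1) = 10.62 × 110.1 = 1.17 MΩ.

R_L(min) ≈ 1.17 MΩ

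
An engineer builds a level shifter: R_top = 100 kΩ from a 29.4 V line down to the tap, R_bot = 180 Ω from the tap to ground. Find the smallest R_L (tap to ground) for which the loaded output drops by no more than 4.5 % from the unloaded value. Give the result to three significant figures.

R_L(min) ≈ 3.81 kΩ

Output resistance R_th = R_top‖R_bot = (100000 × 180)/100200 = 179.7 Ω.
The fractional drop is R_th/(R_th + R_L); requiring this ≤ 0.0450 gives R_L ≥ R_th(1/0.0450 − 1) = 179.7 × 21.22 = 3.81 kΩ.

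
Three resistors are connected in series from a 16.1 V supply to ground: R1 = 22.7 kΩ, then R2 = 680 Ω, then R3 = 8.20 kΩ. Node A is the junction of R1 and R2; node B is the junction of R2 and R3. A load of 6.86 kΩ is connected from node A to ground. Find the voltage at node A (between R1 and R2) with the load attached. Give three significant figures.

V ≈ 2.35 V

Below node A the series string R2+R3 = 8880 Ω sits in parallel with the 6860 Ω load: 3870 Ω.
V_A = 16.1 × 3870/(22700 + 3870) = 2.35 V.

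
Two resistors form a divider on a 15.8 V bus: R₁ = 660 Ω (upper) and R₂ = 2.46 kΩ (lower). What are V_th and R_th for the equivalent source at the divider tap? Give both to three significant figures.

V_th = 12.5 V, R_th = 520 Ω

V_th is the open-circuit tap voltage: 15.8 × 2460/(660 + 2460) = 12.5 V.
With the supply zeroed, R₁ and R₂ appear in parallel from the tap: R_th = R₁‖R₂ = (660 × 2460)/3120 = 520 Ω.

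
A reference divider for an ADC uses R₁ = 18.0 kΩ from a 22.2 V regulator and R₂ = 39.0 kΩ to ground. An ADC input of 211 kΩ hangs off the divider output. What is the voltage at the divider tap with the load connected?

The load sits in parallel with R₂: R₂‖R_L = (39.0 × 211) / (39.0 + 211) = 32.92 kΩ.
V_out = 22.2 × 32.92 / (18.0 + 32.92) = 22.2 × 32.92/50.92 = 14.4 V.
(Unloaded it would have been 15.2 V.)

V_out ≈ 14.4 V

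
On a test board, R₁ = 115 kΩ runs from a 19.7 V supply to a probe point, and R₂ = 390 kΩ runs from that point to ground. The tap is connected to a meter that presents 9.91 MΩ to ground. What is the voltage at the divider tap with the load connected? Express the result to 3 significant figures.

V_out ≈ 15.1 V

The load sits in parallel with R₂: R₂‖R_L = (390 × 9910) / (390 + 9910) = 375.2 kΩ.
V_out = 19.7 × 375.2 / (115 + 375.2) = 19.7 × 375.2/490.2 = 15.1 V.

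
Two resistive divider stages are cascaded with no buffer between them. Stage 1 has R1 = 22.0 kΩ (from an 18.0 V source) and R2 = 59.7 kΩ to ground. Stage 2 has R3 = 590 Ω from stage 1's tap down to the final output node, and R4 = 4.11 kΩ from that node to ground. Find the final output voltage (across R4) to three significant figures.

V_out ≈ 2.60 V

Stage 2 presents R3+R4 = 4700 Ω as a load on stage 1's tap.
Stage 1's lower leg becomes R2‖(R3+R4) = 4357 Ω, so V_mid = 18.0 × 4357/26360 = 2.976 V.
Stage 2 is itself unloaded: V_out = V_mid × R4/(R3+R4) = 2.976 × 4110/4700 = 2.60 V.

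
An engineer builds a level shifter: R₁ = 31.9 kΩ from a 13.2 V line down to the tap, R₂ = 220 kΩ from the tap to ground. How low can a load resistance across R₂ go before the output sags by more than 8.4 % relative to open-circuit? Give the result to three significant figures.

R_L(min) ≈ 304 kΩ

Output resistance R_th = R₁‖R₂ = (31.9 × 220)/251.9 = 27.86 kΩ.
The fractional drop is R_th/(R_th + R_L); requiring this ≤ 0.0840 gives R_L ≥ R_th(1/0.0840 − 1) = 27.86 × 10.90 = 304 kΩ.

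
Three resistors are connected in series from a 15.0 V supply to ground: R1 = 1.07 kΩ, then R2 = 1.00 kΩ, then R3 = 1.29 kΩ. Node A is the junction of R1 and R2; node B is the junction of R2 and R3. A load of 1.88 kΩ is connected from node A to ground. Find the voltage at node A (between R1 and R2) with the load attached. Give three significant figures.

V ≈ 7.37 V

Below node A the series string R2+R3 = 2.290 kΩ sits in parallel with the 1.88 kΩ load: 1.032 kΩ.
V_A = 15.0 × 1.032/(1.07 + 1.032) = 7.37 V.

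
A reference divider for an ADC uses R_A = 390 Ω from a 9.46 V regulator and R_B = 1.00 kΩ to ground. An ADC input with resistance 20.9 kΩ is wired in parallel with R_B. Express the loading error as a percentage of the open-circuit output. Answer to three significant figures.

The divider's output (Thévenin) resistance is R_A‖R_B = 280.6 Ω.
Fractional drop under load = R_th/(R_th + R_L) = 280.6 / (280.6 + 20900) = 0.01325.
So the output falls by 1.32 %.

1.32 %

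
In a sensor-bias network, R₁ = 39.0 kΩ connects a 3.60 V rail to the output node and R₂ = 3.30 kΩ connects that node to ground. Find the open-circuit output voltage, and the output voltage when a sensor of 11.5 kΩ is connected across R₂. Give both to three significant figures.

Unloaded: 0.281 V; loaded: 0.222 V

Open-circuit: V = 3.60 × 3.30/(39.0 + 3.30) = 0.281 V.
With the load, R₂ becomes R₂‖R_L = 2.564 kΩ, so V = 3.60 × 2.564/41.56 = 0.222 V.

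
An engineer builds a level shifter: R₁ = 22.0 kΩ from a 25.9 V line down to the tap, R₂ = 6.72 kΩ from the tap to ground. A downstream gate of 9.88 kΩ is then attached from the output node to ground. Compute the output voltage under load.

V_out ≈ 3.98 V

The load sits in parallel with R₂: R₂‖R_L = (6.72 × 9.88) / (6.72 + 9.88) = 4.000 kΩ.
V_out = 25.9 × 4.000 / (22.0 + 4.000) = 25.9 × 4.000/26.00 = 3.98 V.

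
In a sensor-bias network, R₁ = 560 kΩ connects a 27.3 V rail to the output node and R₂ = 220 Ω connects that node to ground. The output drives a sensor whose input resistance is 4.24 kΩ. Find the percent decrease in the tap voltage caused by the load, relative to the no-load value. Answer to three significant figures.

The divider's output (Thévenin) resistance is R₁‖R₂ = 219.9 Ω.
Fractional drop under load = R_th/(R_th + R_L) = 219.9 / (219.9 + 4240) = 0.04931.
So the output falls by 4.93 %.

4.93 %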